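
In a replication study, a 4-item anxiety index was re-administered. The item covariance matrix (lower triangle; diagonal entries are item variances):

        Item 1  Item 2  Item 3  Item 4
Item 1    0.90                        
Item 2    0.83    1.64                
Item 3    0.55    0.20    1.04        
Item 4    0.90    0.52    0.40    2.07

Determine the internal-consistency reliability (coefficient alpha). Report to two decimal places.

sum of item variances = 0.90 + 1.64 + 1.04 + 2.07 = 5.65
Sum of the distinct covariances = 3.40
total variance = 5.65 + 2 × 3.40 = 12.45
α = (k/(k−1))·(1 − sum of item variances/total variance) = (4/3)·(1 − 5.65/12.45) = 0.73

α = 0.73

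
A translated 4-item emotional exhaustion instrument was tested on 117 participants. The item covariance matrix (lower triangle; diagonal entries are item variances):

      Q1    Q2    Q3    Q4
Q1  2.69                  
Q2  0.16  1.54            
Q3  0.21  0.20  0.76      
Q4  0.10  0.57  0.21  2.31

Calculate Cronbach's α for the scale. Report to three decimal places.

α = 0.379

sum of item variances = 2.69 + 1.54 + 0.76 + 2.31 = 7.30
Sum of the distinct covariances = 1.45
Var(T) = 7.30 + 2 × 1.45 = 10.20
α = (k/(k−1))·(1 − sum of item variances/Var(T)) = (4/3)·(1 − 7.30/10.20) = 0.379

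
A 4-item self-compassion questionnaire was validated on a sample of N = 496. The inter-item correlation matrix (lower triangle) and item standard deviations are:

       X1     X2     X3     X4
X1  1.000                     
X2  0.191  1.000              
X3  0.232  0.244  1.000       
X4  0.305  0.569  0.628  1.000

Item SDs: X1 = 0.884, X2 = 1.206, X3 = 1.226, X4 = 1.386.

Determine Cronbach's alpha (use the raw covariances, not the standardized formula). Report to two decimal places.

Σσ²ᵢ = 0.884² + 1.206² + 1.226² + 1.386² = 5.6600
Covariances σ_ij = r_ij · s_i · s_j:
  σ(X1,X2) = 0.191 × 0.884 × 1.206 = 0.2036
  σ(X1,X3) = 0.232 × 0.884 × 1.226 = 0.2514
  σ(X1,X4) = 0.305 × 0.884 × 1.386 = 0.3737
  σ(X2,X3) = 0.244 × 1.206 × 1.226 = 0.3608
  σ(X2,X4) = 0.569 × 1.206 × 1.386 = 0.9511
  σ(X3,X4) = 0.628 × 1.226 × 1.386 = 1.0671
σ²_T = Σσ²ᵢ + 2·Σσ_ij = 5.6600 + 2 × 3.2077 = 12.0754
α = (4/3)·(1 − 5.6600/12.0754) = 0.71

α = 0.71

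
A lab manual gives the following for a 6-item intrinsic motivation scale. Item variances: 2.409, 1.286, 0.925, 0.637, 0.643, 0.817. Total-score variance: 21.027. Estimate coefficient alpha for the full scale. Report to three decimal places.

α = 0.817

Σσ²ᵢ = 2.409 + 1.286 + 0.925 + 0.637 + 0.643 + 0.817 = 6.717
α = (k/(k−1))·(1 − Σσ²ᵢ/total variance) = (6/5)·(1 − 6.717/21.027) = 0.817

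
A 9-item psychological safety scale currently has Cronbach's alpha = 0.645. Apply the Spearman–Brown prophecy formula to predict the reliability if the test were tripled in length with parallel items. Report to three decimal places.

Length factor m = 3
α' = m·α / (1 + (m−1)·α)
   = 3 × 0.645 / (1 + (3 − 1) × 0.645)
   = 1.9350 / 2.2900 = 0.845

predicted reliability = 0.845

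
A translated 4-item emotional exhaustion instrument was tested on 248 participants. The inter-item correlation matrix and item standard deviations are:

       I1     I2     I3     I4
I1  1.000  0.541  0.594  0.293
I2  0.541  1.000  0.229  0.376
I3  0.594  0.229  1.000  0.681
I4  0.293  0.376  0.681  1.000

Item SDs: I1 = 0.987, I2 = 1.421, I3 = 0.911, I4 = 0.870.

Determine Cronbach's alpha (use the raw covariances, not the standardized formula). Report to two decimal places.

Σσ²ᵢ = 0.987² + 1.421² + 0.911² + 0.870² = 4.5802
Covariances σ_ij = r_ij · s_i · s_j:
  σ(I1,I2) = 0.541 × 0.987 × 1.421 = 0.7588
  σ(I1,I3) = 0.594 × 0.987 × 0.911 = 0.5341
  σ(I1,I4) = 0.293 × 0.987 × 0.870 = 0.2516
  σ(I2,I3) = 0.229 × 1.421 × 0.911 = 0.2964
  σ(I2,I4) = 0.376 × 1.421 × 0.870 = 0.4648
  σ(I3,I4) = 0.681 × 0.911 × 0.870 = 0.5397
σ²_T = Σσ²ᵢ + 2·Σσ_ij = 4.5802 + 2 × 2.8454 = 10.2710
α = (4/3)·(1 − 4.5802/10.2710) = 0.74

Cronbach's alpha = 0.74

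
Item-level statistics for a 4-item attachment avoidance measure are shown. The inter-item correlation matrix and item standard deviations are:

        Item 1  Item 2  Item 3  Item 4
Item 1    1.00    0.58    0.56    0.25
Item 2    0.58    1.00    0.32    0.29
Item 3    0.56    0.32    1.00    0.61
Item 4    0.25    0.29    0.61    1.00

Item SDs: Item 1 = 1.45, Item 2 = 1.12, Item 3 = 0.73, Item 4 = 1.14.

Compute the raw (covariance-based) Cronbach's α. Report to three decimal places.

Cronbach's α = 0.724

Σσ²ᵢ = 1.45² + 1.12² + 0.73² + 1.14² = 5.1894
Covariances σ_ij = r_ij · s_i · s_j:
  σ(Item 1,Item 2) = 0.58 × 1.45 × 1.12 = 0.9419
  σ(Item 1,Item 3) = 0.56 × 1.45 × 0.73 = 0.5928
  σ(Item 1,Item 4) = 0.25 × 1.45 × 1.14 = 0.4132
  σ(Item 2,Item 3) = 0.32 × 1.12 × 0.73 = 0.2616
  σ(Item 2,Item 4) = 0.29 × 1.12 × 1.14 = 0.3703
  σ(Item 3,Item 4) = 0.61 × 0.73 × 1.14 = 0.5076
σ²_T = Σσ²ᵢ + 2·Σσ_ij = 5.1894 + 2 × 3.0874 = 11.3642
α = (4/3)·(1 − 5.1894/11.3642) = 0.724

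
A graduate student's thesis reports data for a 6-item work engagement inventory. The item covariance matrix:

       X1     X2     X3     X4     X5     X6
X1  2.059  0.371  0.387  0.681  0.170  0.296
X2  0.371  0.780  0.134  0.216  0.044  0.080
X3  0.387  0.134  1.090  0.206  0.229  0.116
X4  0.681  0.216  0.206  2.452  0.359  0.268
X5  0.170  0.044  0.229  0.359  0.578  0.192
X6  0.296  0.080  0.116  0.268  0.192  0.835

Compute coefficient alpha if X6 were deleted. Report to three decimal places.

α = 0.557

Remaining items: X1, X2, X3, X4, X5 (k = 5).
Σσᵢ² = 2.059 + 0.780 + 1.090 + 2.452 + 0.578 = 6.959
σ²_total = 6.959 + 2 × 2.797 = 12.553
α (item deleted) = (5/4)·(1 − 6.959/12.553) = 0.557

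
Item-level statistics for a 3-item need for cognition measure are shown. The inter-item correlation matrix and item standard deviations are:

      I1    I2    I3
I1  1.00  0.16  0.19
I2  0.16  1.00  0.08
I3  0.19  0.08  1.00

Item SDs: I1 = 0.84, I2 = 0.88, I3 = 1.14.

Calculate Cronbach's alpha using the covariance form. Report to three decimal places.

Σσ²ᵢ = 0.84² + 0.88² + 1.14² = 2.7796
Covariances σ_ij = r_ij · s_i · s_j:
  σ(I1,I2) = 0.16 × 0.84 × 0.88 = 0.1183
  σ(I1,I3) = 0.19 × 0.84 × 1.14 = 0.1819
  σ(I2,I3) = 0.08 × 0.88 × 1.14 = 0.0803
σ²_T = Σσ²ᵢ + 2·Σσ_ij = 2.7796 + 2 × 0.3805 = 3.5406
α = (3/2)·(1 − 2.7796/3.5406) = 0.322

α = 0.322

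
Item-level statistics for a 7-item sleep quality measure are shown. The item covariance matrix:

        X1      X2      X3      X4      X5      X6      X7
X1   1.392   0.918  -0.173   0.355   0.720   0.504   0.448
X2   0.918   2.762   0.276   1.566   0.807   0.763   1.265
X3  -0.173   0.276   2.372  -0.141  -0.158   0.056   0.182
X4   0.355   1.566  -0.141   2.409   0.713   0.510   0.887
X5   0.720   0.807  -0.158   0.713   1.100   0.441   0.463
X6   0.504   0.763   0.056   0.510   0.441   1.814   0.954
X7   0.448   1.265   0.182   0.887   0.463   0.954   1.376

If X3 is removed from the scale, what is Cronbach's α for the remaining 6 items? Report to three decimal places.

Cronbach's α = 0.811

Remaining items: X1, X2, X4, X5, X6, X7 (k = 6).
Σσ²ᵢ = 1.392 + 2.762 + 2.409 + 1.100 + 1.814 + 1.376 = 10.853
σ²_total = 10.853 + 2 × 11.314 = 33.481
α (item deleted) = (6/5)·(1 − 10.853/33.481) = 0.811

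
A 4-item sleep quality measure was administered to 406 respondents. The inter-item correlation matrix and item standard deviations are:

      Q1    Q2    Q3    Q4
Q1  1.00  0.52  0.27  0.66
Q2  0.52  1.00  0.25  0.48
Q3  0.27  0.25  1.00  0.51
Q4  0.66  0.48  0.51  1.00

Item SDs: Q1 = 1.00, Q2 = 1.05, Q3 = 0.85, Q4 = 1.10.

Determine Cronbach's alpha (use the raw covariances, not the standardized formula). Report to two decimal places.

Σσ²ᵢ = 1.00² + 1.05² + 0.85² + 1.10² = 4.0350
Covariances σ_ij = r_ij · s_i · s_j:
  σ(Q1,Q2) = 0.52 × 1.00 × 1.05 = 0.5460
  σ(Q1,Q3) = 0.27 × 1.00 × 0.85 = 0.2295
  σ(Q1,Q4) = 0.66 × 1.00 × 1.10 = 0.7260
  σ(Q2,Q3) = 0.25 × 1.05 × 0.85 = 0.2231
  σ(Q2,Q4) = 0.48 × 1.05 × 1.10 = 0.5544
  σ(Q3,Q4) = 0.51 × 0.85 × 1.10 = 0.4769
σ²_T = Σσ²ᵢ + 2·Σσ_ij = 4.0350 + 2 × 2.7559 = 9.5468
α = (4/3)·(1 − 4.0350/9.5468) = 0.77

α = 0.77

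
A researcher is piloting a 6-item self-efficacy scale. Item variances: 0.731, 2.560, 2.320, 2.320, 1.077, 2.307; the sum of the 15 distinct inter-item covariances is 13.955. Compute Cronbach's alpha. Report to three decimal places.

α = 0.854

Σσᵢ² = 0.731 + 2.560 + 2.320 + 2.320 + 1.077 + 2.307 = 11.315
Sum of distinct covariances = 13.955
σ²_T = Σσᵢ² + 2·Σcov = 11.315 + 2 × 13.955 = 39.225
α = (6/5)·(1 − 11.315/39.225) = 0.854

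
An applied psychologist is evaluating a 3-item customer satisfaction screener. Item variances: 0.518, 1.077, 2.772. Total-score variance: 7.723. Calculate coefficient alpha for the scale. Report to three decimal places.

α = 0.652

ΣVar(i) = 0.518 + 1.077 + 2.772 = 4.367
α = (k/(k−1))·(1 − ΣVar(i)/Var(T)) = (3/2)·(1 − 4.367/7.723) = 0.652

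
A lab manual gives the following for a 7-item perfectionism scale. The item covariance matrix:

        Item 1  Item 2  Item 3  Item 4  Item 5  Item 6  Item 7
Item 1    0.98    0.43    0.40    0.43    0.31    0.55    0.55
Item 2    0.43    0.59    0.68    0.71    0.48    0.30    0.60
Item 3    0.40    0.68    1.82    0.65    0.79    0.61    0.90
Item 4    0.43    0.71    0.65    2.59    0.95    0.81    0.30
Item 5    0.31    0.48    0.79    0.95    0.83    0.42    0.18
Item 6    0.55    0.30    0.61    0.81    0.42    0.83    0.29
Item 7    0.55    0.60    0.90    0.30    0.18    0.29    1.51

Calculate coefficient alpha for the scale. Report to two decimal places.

α = 0.83

ΣVar(i) = 0.98 + 0.59 + 1.82 + 2.59 + 0.83 + 0.83 + 1.51 = 9.15
Σ_{i<j} σ_ij = 11.34
σ²_T = 9.15 + 2 × 11.34 = 31.83
α = (k/(k−1))·(1 − ΣVar(i)/σ²_T) = (7/6)·(1 − 9.15/31.83) = 0.83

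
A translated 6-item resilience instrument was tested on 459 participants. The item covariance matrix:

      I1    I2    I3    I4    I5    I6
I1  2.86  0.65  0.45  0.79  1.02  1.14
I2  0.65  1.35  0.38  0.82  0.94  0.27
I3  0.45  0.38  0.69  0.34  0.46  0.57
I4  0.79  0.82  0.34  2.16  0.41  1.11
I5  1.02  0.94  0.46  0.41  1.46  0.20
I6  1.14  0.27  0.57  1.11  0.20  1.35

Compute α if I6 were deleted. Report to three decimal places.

α = 0.744

Remaining items: I1, I2, I3, I4, I5 (k = 5).
Σσ²ᵢ = 2.86 + 1.35 + 0.69 + 2.16 + 1.46 = 8.52
total variance = 8.52 + 2 × 6.26 = 21.04
α (item deleted) = (5/4)·(1 − 8.52/21.04) = 0.744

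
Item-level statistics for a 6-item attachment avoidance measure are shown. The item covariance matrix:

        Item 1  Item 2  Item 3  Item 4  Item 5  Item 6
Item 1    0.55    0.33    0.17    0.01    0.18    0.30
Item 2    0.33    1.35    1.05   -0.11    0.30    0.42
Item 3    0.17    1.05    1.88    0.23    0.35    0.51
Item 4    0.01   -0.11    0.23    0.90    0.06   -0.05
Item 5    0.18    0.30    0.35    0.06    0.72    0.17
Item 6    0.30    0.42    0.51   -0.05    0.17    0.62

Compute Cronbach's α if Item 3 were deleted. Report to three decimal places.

Remaining items: Item 1, Item 2, Item 4, Item 5, Item 6 (k = 5).
Σσᵢ² = 0.55 + 1.35 + 0.90 + 0.72 + 0.62 = 4.14
total variance = 4.14 + 2 × 1.61 = 7.36
α (item deleted) = (5/4)·(1 − 4.14/7.36) = 0.547

Cronbach's α = 0.547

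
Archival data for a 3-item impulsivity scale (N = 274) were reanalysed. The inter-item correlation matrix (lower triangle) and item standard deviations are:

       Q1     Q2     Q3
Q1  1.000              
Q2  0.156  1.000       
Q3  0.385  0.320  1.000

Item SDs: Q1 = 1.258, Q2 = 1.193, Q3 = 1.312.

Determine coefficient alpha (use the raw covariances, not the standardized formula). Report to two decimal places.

coefficient alpha = 0.55

Σσ²ᵢ = 1.258² + 1.193² + 1.312² = 4.7272
Covariances σ_ij = r_ij · s_i · s_j:
  σ(Q1,Q2) = 0.156 × 1.258 × 1.193 = 0.2341
  σ(Q1,Q3) = 0.385 × 1.258 × 1.312 = 0.6354
  σ(Q2,Q3) = 0.320 × 1.193 × 1.312 = 0.5009
σ²_T = Σσ²ᵢ + 2·Σσ_ij = 4.7272 + 2 × 1.3704 = 7.4680
α = (3/2)·(1 − 4.7272/7.4680) = 0.55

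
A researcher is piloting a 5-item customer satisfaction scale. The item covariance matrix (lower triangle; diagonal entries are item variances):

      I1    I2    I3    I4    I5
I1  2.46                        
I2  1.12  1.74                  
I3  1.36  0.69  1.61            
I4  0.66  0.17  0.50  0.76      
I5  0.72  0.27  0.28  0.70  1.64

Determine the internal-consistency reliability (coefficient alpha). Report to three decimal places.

ΣVar(i) = 2.46 + 1.74 + 1.61 + 0.76 + 1.64 = 8.21
Σ_{i<j} σ_ij = 6.47
σ²_T = 8.21 + 2 × 6.47 = 21.15
α = (k/(k−1))·(1 − ΣVar(i)/σ²_T) = (5/4)·(1 − 8.21/21.15) = 0.765

α = 0.765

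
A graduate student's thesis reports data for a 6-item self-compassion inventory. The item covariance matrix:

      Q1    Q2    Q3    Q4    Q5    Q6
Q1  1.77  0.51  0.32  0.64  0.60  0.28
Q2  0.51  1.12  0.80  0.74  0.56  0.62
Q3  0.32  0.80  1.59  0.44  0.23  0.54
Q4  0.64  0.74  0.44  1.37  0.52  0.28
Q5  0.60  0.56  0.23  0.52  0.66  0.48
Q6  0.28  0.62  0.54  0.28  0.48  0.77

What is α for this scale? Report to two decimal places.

α = 0.81

Σσᵢ² = 1.77 + 1.12 + 1.59 + 1.37 + 0.66 + 0.77 = 7.28
Sum of the distinct covariances = 7.56
σ²_total = 7.28 + 2 × 7.56 = 22.40
α = (k/(k−1))·(1 − Σσᵢ²/σ²_total) = (6/5)·(1 − 7.28/22.40) = 0.81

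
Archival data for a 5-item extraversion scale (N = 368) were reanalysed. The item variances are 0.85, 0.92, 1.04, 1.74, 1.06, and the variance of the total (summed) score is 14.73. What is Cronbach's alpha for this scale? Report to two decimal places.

ΣVar(i) = 0.85 + 0.92 + 1.04 + 1.74 + 1.06 = 5.61
α = (k/(k−1))·(1 − ΣVar(i)/σ²_T) = (5/4)·(1 − 5.61/14.73) = 0.77

Cronbach's alpha = 0.77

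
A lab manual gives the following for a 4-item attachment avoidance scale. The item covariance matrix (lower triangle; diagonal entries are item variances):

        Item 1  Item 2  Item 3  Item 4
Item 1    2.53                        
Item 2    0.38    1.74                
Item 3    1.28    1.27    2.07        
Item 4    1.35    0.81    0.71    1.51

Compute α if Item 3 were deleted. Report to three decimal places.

α = 0.702

Remaining items: Item 1, Item 2, Item 4 (k = 3).
Σσ²ᵢ = 2.53 + 1.74 + 1.51 = 5.78
σ²_T = 5.78 + 2 × 2.54 = 10.86
α (item deleted) = (3/2)·(1 − 5.78/10.86) = 0.702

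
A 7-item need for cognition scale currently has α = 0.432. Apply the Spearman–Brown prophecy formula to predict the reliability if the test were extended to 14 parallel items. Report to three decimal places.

Length factor m = 14/7 = 2.0000
α' = m·α / (1 + (m−1)·α)
   = 14/7 × 0.432 / (1 + (14/7 − 1) × 0.432)
   = 0.8640 / 1.4320 = 0.603

predicted reliability = 0.603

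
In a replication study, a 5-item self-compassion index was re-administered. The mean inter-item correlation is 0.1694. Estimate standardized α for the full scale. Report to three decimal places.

α = 0.505

Standardized α = k·r̄ / (1 + (k−1)·r̄) = 5 × 0.1694 / (1 + 4 × 0.1694)
  = 0.8470 / 1.6776 = 0.505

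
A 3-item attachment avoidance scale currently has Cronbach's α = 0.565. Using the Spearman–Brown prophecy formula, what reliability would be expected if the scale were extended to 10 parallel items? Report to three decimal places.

predicted reliability = 0.812

Length factor m = 10/3 = 3.3333
α' = m·α / (1 + (m−1)·α)
   = 10/3 × 0.565 / (1 + (10/3 − 1) × 0.565)
   = 1.8833 / 2.3183 = 0.812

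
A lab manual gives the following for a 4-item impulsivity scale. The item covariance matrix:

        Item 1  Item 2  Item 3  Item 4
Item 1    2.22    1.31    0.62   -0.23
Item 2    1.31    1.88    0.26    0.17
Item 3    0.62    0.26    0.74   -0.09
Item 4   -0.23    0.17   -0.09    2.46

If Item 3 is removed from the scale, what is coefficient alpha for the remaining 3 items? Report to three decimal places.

coefficient alpha = 0.414

Remaining items: Item 1, Item 2, Item 4 (k = 3).
sum of item variances = 2.22 + 1.88 + 2.46 = 6.56
σ²_total = 6.56 + 2 × 1.25 = 9.06
α (item deleted) = (3/2)·(1 − 6.56/9.06) = 0.414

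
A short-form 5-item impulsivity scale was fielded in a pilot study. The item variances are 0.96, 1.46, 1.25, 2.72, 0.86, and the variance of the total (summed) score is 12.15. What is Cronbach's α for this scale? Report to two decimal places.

sum of item variances = 0.96 + 1.46 + 1.25 + 2.72 + 0.86 = 7.25
α = (k/(k−1))·(1 − sum of item variances/σ²_T) = (5/4)·(1 − 7.25/12.15) = 0.50

Cronbach's α = 0.50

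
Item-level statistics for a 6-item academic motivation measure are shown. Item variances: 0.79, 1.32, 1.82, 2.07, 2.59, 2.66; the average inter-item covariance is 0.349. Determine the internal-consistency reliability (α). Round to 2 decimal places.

α = 0.58

Σσᵢ² = 0.79 + 1.32 + 1.82 + 2.07 + 2.59 + 2.66 = 11.25
Sum of the 15 distinct covariances = 15 × 0.349 = 5.235
σ²_T = Σσᵢ² + 2·Σcov = 11.25 + 2 × 5.235 = 21.720
α = (6/5)·(1 − 11.25/21.720) = 0.58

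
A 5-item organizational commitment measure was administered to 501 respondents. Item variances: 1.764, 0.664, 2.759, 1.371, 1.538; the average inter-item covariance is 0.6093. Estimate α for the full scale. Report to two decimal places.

Σσ²ᵢ = 1.764 + 0.664 + 2.759 + 1.371 + 1.538 = 8.096
Sum of the 10 distinct covariances = 10 × 0.6093 = 6.0930
σ²_T = Σσ²ᵢ + 2·Σcov = 8.096 + 2 × 6.0930 = 20.2820
α = (5/4)·(1 − 8.096/20.2820) = 0.75

α = 0.75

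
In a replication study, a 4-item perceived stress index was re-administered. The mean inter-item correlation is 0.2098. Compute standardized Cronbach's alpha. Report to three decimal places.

Standardized α = k·r̄ / (1 + (k−1)·r̄) = 4 × 0.2098 / (1 + 3 × 0.2098)
  = 0.8392 / 1.6294 = 0.515

standardized Cronbach's alpha = 0.515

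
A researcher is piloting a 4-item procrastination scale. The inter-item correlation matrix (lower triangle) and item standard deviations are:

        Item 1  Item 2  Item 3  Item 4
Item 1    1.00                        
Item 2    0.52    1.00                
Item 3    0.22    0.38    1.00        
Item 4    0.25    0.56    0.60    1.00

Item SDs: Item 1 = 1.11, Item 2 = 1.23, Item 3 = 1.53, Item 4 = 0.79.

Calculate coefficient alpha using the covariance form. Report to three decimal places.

coefficient alpha = 0.714

Σσ²ᵢ = 1.11² + 1.23² + 1.53² + 0.79² = 5.7100
Covariances σ_ij = r_ij · s_i · s_j:
  σ(Item 1,Item 2) = 0.52 × 1.11 × 1.23 = 0.7100
  σ(Item 1,Item 3) = 0.22 × 1.11 × 1.53 = 0.3736
  σ(Item 1,Item 4) = 0.25 × 1.11 × 0.79 = 0.2192
  σ(Item 2,Item 3) = 0.38 × 1.23 × 1.53 = 0.7151
  σ(Item 2,Item 4) = 0.56 × 1.23 × 0.79 = 0.5442
  σ(Item 3,Item 4) = 0.60 × 1.53 × 0.79 = 0.7252
σ²_T = Σσ²ᵢ + 2·Σσ_ij = 5.7100 + 2 × 3.2873 = 12.2846
α = (4/3)·(1 − 5.7100/12.2846) = 0.714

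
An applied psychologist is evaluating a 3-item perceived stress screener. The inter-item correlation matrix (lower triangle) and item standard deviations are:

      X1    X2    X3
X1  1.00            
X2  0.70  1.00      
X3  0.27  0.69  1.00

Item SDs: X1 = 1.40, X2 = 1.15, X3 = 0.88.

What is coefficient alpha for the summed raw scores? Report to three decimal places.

coefficient alpha = 0.773

Σσ²ᵢ = 1.40² + 1.15² + 0.88² = 4.0569
Covariances σ_ij = r_ij · s_i · s_j:
  σ(X1,X2) = 0.70 × 1.40 × 1.15 = 1.1270
  σ(X1,X3) = 0.27 × 1.40 × 0.88 = 0.3326
  σ(X2,X3) = 0.69 × 1.15 × 0.88 = 0.6983
σ²_T = Σσ²ᵢ + 2·Σσ_ij = 4.0569 + 2 × 2.1579 = 8.3727
α = (3/2)·(1 − 4.0569/8.3727) = 0.773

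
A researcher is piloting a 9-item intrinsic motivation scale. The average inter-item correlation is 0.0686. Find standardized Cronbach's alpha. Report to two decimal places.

α = 0.40

Standardized α = k·r̄ / (1 + (k−1)·r̄) = 9 × 0.0686 / (1 + 8 × 0.0686)
  = 0.6174 / 1.5488 = 0.40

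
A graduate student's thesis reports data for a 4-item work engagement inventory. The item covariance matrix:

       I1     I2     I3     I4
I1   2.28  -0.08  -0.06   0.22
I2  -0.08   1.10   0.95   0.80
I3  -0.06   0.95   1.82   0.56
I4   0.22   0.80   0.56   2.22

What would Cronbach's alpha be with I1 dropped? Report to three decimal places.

Remaining items: I2, I3, I4 (k = 3).
Σσᵢ² = 1.10 + 1.82 + 2.22 = 5.14
Var(T) = 5.14 + 2 × 2.31 = 9.76
α (item deleted) = (3/2)·(1 − 5.14/9.76) = 0.710

Cronbach's alpha = 0.710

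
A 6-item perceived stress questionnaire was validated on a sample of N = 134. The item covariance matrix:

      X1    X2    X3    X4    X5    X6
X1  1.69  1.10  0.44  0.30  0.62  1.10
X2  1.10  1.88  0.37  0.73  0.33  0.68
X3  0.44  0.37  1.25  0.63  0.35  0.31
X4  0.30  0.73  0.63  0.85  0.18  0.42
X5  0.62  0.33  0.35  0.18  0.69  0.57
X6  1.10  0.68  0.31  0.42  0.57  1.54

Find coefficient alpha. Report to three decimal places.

ΣVar(i) = 1.69 + 1.88 + 1.25 + 0.85 + 0.69 + 1.54 = 7.90
Sum of off-diagonal covariances = 8.13
σ²_total = 7.90 + 2 × 8.13 = 24.16
α = (k/(k−1))·(1 − ΣVar(i)/σ²_total) = (6/5)·(1 − 7.90/24.16) = 0.808

α = 0.808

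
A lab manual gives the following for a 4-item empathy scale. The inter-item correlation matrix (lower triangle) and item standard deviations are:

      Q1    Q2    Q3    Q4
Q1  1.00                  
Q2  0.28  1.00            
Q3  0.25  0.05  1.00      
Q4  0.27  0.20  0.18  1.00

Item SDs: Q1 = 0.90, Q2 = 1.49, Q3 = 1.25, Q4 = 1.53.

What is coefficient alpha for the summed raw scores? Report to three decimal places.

α = 0.476

Σσ²ᵢ = 0.90² + 1.49² + 1.25² + 1.53² = 6.9335
Covariances σ_ij = r_ij · s_i · s_j:
  σ(Q1,Q2) = 0.28 × 0.90 × 1.49 = 0.3755
  σ(Q1,Q3) = 0.25 × 0.90 × 1.25 = 0.2812
  σ(Q1,Q4) = 0.27 × 0.90 × 1.53 = 0.3718
  σ(Q2,Q3) = 0.05 × 1.49 × 1.25 = 0.0931
  σ(Q2,Q4) = 0.20 × 1.49 × 1.53 = 0.4559
  σ(Q3,Q4) = 0.18 × 1.25 × 1.53 = 0.3442
σ²_T = Σσ²ᵢ + 2·Σσ_ij = 6.9335 + 2 × 1.9217 = 10.7769
α = (4/3)·(1 − 6.9335/10.7769) = 0.476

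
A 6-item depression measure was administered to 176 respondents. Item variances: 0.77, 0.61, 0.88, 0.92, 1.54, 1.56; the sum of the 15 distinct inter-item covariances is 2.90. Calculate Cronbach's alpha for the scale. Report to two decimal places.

Cronbach's alpha = 0.58

Σσᵢ² = 0.77 + 0.61 + 0.88 + 0.92 + 1.54 + 1.56 = 6.28
Sum of distinct covariances = 2.90
σ²_T = Σσᵢ² + 2·Σcov = 6.28 + 2 × 2.90 = 12.08
α = (6/5)·(1 − 6.28/12.08) = 0.58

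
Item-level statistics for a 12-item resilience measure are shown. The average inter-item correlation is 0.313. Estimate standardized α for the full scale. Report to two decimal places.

Standardized α = k·r̄ / (1 + (k−1)·r̄) = 12 × 0.313 / (1 + 11 × 0.313)
  = 3.7560 / 4.4430 = 0.85

α = 0.85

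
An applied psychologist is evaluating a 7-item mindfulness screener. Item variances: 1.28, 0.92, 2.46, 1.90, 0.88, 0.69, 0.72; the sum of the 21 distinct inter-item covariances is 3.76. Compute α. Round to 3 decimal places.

α = 0.536

Σσ²ᵢ = 1.28 + 0.92 + 2.46 + 1.90 + 0.88 + 0.69 + 0.72 = 8.85
Sum of distinct covariances = 3.76
Var(T) = Σσ²ᵢ + 2·Σcov = 8.85 + 2 × 3.76 = 16.37
α = (7/6)·(1 − 8.85/16.37) = 0.536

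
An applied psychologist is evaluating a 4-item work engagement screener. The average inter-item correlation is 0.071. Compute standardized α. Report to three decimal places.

standardized α = 0.234

Standardized α = k·r̄ / (1 + (k−1)·r̄) = 4 × 0.071 / (1 + 3 × 0.071)
  = 0.2840 / 1.2130 = 0.234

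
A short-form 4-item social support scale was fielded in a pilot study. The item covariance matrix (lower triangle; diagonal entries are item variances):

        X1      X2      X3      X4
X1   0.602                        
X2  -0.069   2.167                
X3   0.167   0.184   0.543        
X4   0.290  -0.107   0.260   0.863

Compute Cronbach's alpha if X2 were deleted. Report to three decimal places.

α = 0.625

Remaining items: X1, X3, X4 (k = 3).
Σσ²ᵢ = 0.602 + 0.543 + 0.863 = 2.008
σ²_total = 2.008 + 2 × 0.717 = 3.442
α (item deleted) = (3/2)·(1 − 2.008/3.442) = 0.625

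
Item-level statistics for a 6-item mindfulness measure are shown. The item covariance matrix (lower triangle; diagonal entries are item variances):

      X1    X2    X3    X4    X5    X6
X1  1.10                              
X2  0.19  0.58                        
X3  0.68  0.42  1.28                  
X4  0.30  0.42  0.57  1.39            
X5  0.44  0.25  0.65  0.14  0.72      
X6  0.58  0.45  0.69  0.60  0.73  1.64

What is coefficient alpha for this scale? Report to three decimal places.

coefficient alpha = 0.815

Σσ²ᵢ = 1.10 + 0.58 + 1.28 + 1.39 + 0.72 + 1.64 = 6.71
Σ_{i<j} σ_ij = 7.11
σ²_T = 6.71 + 2 × 7.11 = 20.93
α = (k/(k−1))·(1 − Σσ²ᵢ/σ²_T) = (6/5)·(1 − 6.71/20.93) = 0.815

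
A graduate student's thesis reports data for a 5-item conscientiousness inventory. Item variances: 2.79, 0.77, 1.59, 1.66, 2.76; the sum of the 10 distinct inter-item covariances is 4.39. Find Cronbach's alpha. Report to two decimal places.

ΣVar(i) = 2.79 + 0.77 + 1.59 + 1.66 + 2.76 = 9.57
Sum of distinct covariances = 4.39
Var(T) = ΣVar(i) + 2·Σcov = 9.57 + 2 × 4.39 = 18.35
α = (5/4)·(1 − 9.57/18.35) = 0.60

Cronbach's alpha = 0.60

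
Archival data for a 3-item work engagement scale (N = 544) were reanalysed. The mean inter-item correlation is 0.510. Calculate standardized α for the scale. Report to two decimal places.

α = 0.76

Standardized α = k·r̄ / (1 + (k−1)·r̄) = 3 × 0.510 / (1 + 2 × 0.510)
  = 1.5300 / 2.0200 = 0.76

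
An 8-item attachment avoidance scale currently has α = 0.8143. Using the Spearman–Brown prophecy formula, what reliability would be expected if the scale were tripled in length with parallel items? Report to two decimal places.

Length factor m = 3
α' = m·α / (1 + (m−1)·α)
   = 3 × 0.8143 / (1 + (3 − 1) × 0.8143)
   = 2.4429 / 2.6286 = 0.93

predicted reliability = 0.93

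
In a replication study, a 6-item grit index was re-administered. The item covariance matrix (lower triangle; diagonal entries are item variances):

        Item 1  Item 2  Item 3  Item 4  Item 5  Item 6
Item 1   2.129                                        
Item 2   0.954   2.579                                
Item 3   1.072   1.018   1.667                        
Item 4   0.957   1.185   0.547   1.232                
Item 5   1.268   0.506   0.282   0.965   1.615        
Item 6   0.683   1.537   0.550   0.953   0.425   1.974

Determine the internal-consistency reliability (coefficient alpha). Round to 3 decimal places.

Σσ²ᵢ = 2.129 + 2.579 + 1.667 + 1.232 + 1.615 + 1.974 = 11.196
Sum of the distinct covariances = 12.902
Var(T) = 11.196 + 2 × 12.902 = 37.000
α = (k/(k−1))·(1 − Σσ²ᵢ/Var(T)) = (6/5)·(1 − 11.196/37.000) = 0.837

coefficient alpha = 0.837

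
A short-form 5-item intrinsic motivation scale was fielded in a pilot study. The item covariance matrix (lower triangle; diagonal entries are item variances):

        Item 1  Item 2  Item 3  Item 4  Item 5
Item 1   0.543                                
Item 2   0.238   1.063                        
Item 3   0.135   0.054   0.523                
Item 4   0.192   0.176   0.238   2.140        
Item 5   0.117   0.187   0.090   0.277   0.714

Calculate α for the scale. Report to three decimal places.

ΣVar(i) = 0.543 + 1.063 + 0.523 + 2.140 + 0.714 = 4.983
Σ_{i<j} σ_ij = 1.704
total variance = 4.983 + 2 × 1.704 = 8.391
α = (k/(k−1))·(1 − ΣVar(i)/total variance) = (5/4)·(1 − 4.983/8.391) = 0.508

α = 0.508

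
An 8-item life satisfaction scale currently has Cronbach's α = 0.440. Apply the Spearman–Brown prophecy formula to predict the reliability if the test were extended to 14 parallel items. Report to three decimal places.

predicted reliability = 0.579

Length factor m = 14/8 = 1.7500
α' = m·α / (1 + (m−1)·α)
   = 14/8 × 0.440 / (1 + (14/8 − 1) × 0.440)
   = 0.7700 / 1.3300 = 0.579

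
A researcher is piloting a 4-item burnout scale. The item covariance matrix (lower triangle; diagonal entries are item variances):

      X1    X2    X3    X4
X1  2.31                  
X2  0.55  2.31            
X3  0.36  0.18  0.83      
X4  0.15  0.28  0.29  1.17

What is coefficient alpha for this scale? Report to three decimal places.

sum of item variances = 2.31 + 2.31 + 0.83 + 1.17 = 6.62
Sum of the distinct covariances = 1.81
Var(T) = 6.62 + 2 × 1.81 = 10.24
α = (k/(k−1))·(1 − sum of item variances/Var(T)) = (4/3)·(1 − 6.62/10.24) = 0.471

α = 0.471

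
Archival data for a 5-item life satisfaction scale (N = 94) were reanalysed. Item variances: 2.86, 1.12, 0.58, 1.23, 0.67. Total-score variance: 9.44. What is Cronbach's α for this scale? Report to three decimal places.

Σσ²ᵢ = 2.86 + 1.12 + 0.58 + 1.23 + 0.67 = 6.46
α = (k/(k−1))·(1 − Σσ²ᵢ/σ²_total) = (5/4)·(1 − 6.46/9.44) = 0.395

α = 0.395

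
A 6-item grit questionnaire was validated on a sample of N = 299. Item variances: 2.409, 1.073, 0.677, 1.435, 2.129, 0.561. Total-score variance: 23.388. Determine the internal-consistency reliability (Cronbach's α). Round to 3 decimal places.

Cronbach's α = 0.775

sum of item variances = 2.409 + 1.073 + 0.677 + 1.435 + 2.129 + 0.561 = 8.284
α = (k/(k−1))·(1 − sum of item variances/σ²_T) = (6/5)·(1 − 8.284/23.388) = 0.775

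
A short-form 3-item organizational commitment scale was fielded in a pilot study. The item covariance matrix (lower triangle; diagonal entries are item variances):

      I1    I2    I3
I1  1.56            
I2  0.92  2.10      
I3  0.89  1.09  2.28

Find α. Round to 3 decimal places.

α = 0.741

Σσᵢ² = 1.56 + 2.10 + 2.28 = 5.94
Sum of the distinct covariances = 2.90
total variance = 5.94 + 2 × 2.90 = 11.74
α = (k/(k−1))·(1 − Σσᵢ²/total variance) = (3/2)·(1 − 5.94/11.74) = 0.741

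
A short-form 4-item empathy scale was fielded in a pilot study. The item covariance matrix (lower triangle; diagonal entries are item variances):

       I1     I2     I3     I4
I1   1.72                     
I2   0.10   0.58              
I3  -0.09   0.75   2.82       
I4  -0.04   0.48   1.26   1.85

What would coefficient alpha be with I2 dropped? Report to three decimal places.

Remaining items: I1, I3, I4 (k = 3).
Σσ²ᵢ = 1.72 + 2.82 + 1.85 = 6.39
σ²_total = 6.39 + 2 × 1.13 = 8.65
α (item deleted) = (3/2)·(1 − 6.39/8.65) = 0.392

α = 0.392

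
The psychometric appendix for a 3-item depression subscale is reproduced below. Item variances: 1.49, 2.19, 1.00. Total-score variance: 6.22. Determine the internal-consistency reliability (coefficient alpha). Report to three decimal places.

α = 0.371

ΣVar(i) = 1.49 + 2.19 + 1.00 = 4.68
α = (k/(k−1))·(1 − ΣVar(i)/Var(T)) = (3/2)·(1 − 4.68/6.22) = 0.371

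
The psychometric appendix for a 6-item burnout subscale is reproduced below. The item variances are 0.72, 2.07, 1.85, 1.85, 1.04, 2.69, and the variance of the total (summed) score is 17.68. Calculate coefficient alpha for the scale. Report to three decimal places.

coefficient alpha = 0.506

Σσᵢ² = 0.72 + 2.07 + 1.85 + 1.85 + 1.04 + 2.69 = 10.22
α = (k/(k−1))·(1 − Σσᵢ²/σ²_T) = (6/5)·(1 − 10.22/17.68) = 0.506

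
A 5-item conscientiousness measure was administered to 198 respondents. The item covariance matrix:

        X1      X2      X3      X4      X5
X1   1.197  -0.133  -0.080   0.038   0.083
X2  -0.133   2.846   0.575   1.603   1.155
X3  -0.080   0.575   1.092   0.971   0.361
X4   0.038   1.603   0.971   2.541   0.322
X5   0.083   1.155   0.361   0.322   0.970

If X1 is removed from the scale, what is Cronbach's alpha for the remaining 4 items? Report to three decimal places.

Cronbach's alpha = 0.763

Remaining items: X2, X3, X4, X5 (k = 4).
Σσ²ᵢ = 2.846 + 1.092 + 2.541 + 0.970 = 7.449
σ²_total = 7.449 + 2 × 4.987 = 17.423
α (item deleted) = (4/3)·(1 − 7.449/17.423) = 0.763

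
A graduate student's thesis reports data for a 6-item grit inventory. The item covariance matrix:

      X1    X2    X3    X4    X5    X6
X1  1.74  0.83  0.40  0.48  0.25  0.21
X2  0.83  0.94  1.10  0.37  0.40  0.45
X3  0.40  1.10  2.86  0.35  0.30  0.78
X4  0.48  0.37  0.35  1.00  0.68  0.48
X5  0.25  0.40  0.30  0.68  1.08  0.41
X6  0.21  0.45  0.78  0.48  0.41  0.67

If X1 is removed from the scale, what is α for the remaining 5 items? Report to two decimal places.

α = 0.77

Remaining items: X2, X3, X4, X5, X6 (k = 5).
ΣVar(i) = 0.94 + 2.86 + 1.00 + 1.08 + 0.67 = 6.55
σ²_T = 6.55 + 2 × 5.32 = 17.19
α (item deleted) = (5/4)·(1 − 6.55/17.19) = 0.77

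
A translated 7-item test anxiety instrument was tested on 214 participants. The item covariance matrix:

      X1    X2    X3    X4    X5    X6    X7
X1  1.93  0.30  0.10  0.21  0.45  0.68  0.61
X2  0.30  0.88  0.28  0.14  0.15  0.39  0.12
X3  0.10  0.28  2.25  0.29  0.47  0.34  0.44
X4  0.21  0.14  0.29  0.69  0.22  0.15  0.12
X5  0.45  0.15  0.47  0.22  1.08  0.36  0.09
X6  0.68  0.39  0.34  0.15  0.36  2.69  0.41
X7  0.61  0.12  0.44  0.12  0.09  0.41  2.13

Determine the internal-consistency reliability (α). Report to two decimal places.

Σσ²ᵢ = 1.93 + 0.88 + 2.25 + 0.69 + 1.08 + 2.69 + 2.13 = 11.65
Sum of the distinct covariances = 6.32
Var(T) = 11.65 + 2 × 6.32 = 24.29
α = (k/(k−1))·(1 − Σσ²ᵢ/Var(T)) = (7/6)·(1 − 11.65/24.29) = 0.61

α = 0.61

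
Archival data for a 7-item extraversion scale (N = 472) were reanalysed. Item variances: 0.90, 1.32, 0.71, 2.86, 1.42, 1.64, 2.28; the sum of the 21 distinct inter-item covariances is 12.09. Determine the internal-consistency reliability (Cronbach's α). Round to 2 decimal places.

Cronbach's α = 0.80

Σσ²ᵢ = 0.90 + 1.32 + 0.71 + 2.86 + 1.42 + 1.64 + 2.28 = 11.13
Sum of distinct covariances = 12.09
σ²_total = Σσ²ᵢ + 2·Σcov = 11.13 + 2 × 12.09 = 35.31
α = (7/6)·(1 − 11.13/35.31) = 0.80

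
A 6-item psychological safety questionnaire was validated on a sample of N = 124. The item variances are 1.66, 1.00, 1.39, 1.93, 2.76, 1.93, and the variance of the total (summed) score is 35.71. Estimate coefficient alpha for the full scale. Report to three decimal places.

Σσ²ᵢ = 1.66 + 1.00 + 1.39 + 1.93 + 2.76 + 1.93 = 10.67
α = (k/(k−1))·(1 − Σσ²ᵢ/Var(T)) = (6/5)·(1 − 10.67/35.71) = 0.841

coefficient alpha = 0.841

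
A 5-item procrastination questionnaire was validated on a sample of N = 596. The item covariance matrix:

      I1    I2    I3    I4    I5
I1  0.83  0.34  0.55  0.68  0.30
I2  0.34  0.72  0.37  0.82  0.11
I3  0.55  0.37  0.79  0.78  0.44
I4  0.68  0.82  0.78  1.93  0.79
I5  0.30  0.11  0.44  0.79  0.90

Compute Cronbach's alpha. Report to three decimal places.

ΣVar(i) = 0.83 + 0.72 + 0.79 + 1.93 + 0.90 = 5.17
Σ_{i<j} σ_ij = 5.18
total variance = 5.17 + 2 × 5.18 = 15.53
α = (k/(k−1))·(1 − ΣVar(i)/total variance) = (5/4)·(1 − 5.17/15.53) = 0.834

Cronbach's alpha = 0.834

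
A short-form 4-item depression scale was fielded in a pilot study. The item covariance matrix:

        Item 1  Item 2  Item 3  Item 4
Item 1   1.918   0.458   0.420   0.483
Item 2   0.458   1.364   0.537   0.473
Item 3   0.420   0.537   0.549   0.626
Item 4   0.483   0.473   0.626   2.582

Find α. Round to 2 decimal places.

Σσ²ᵢ = 1.918 + 1.364 + 0.549 + 2.582 = 6.413
Sum of off-diagonal covariances = 2.997
σ²_total = 6.413 + 2 × 2.997 = 12.407
α = (k/(k−1))·(1 − Σσ²ᵢ/σ²_total) = (4/3)·(1 − 6.413/12.407) = 0.64

α = 0.64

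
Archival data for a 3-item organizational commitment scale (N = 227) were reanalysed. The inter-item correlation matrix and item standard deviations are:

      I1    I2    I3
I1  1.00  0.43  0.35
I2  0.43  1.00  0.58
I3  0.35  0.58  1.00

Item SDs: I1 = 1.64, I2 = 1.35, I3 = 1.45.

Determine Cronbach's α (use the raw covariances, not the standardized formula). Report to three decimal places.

Cronbach's α = 0.703

Σσ²ᵢ = 1.64² + 1.35² + 1.45² = 6.6146
Covariances σ_ij = r_ij · s_i · s_j:
  σ(I1,I2) = 0.43 × 1.64 × 1.35 = 0.9520
  σ(I1,I3) = 0.35 × 1.64 × 1.45 = 0.8323
  σ(I2,I3) = 0.58 × 1.35 × 1.45 = 1.1354
σ²_T = Σσ²ᵢ + 2·Σσ_ij = 6.6146 + 2 × 2.9197 = 12.4540
α = (3/2)·(1 − 6.6146/12.4540) = 0.703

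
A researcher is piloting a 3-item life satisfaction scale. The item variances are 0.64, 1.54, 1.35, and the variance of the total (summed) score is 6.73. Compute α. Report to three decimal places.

sum of item variances = 0.64 + 1.54 + 1.35 = 3.53
α = (k/(k−1))·(1 − sum of item variances/σ²_total) = (3/2)·(1 − 3.53/6.73) = 0.713

α = 0.713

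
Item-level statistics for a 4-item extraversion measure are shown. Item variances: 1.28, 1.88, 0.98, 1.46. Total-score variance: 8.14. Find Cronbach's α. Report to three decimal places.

Cronbach's α = 0.416

sum of item variances = 1.28 + 1.88 + 0.98 + 1.46 = 5.60
α = (k/(k−1))·(1 − sum of item variances/σ²_total) = (4/3)·(1 − 5.60/8.14) = 0.416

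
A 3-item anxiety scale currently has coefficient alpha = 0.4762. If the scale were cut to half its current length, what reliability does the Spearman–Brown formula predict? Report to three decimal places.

Length factor m = 1/2
α' = m·α / (1 − (1−m)·α)
   = 1/2 × 0.4762 / (1 − (1 − 1/2) × 0.4762)
   = 0.2381 / 0.7619 = 0.313

predicted reliability = 0.313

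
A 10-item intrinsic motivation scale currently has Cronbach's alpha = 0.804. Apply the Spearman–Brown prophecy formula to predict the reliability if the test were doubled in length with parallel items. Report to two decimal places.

predicted reliability = 0.89

Length factor m = 2
α' = m·α / (1 + (m−1)·α)
   = 2 × 0.804 / (1 + (2 − 1) × 0.804)
   = 1.6080 / 1.8040 = 0.89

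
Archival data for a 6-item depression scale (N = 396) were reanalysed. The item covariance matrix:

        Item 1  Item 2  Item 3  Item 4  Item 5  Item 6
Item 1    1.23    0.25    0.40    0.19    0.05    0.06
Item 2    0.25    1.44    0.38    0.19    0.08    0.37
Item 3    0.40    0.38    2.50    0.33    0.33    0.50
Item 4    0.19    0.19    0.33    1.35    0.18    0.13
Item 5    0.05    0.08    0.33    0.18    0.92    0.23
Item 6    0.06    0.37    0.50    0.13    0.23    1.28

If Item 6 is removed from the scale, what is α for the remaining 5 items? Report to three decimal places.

α = 0.488

Remaining items: Item 1, Item 2, Item 3, Item 4, Item 5 (k = 5).
sum of item variances = 1.23 + 1.44 + 2.50 + 1.35 + 0.92 = 7.44
Var(T) = 7.44 + 2 × 2.38 = 12.20
α (item deleted) = (5/4)·(1 − 7.44/12.20) = 0.488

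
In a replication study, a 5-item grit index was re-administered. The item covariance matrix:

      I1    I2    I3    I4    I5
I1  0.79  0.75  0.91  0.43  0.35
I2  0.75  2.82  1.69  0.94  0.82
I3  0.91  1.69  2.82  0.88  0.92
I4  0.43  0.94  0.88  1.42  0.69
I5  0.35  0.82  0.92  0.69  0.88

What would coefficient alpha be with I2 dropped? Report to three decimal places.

Remaining items: I1, I3, I4, I5 (k = 4).
sum of item variances = 0.79 + 2.82 + 1.42 + 0.88 = 5.91
σ²_T = 5.91 + 2 × 4.18 = 14.27
α (item deleted) = (4/3)·(1 − 5.91/14.27) = 0.781

coefficient alpha = 0.781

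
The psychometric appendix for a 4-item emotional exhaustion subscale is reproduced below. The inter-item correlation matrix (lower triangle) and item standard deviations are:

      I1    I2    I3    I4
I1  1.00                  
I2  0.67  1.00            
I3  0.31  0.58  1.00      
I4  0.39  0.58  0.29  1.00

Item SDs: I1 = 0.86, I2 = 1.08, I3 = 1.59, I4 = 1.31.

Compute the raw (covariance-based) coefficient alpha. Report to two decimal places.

Σσ²ᵢ = 0.86² + 1.08² + 1.59² + 1.31² = 6.1502
Covariances σ_ij = r_ij · s_i · s_j:
  σ(I1,I2) = 0.67 × 0.86 × 1.08 = 0.6223
  σ(I1,I3) = 0.31 × 0.86 × 1.59 = 0.4239
  σ(I1,I4) = 0.39 × 0.86 × 1.31 = 0.4394
  σ(I2,I3) = 0.58 × 1.08 × 1.59 = 0.9960
  σ(I2,I4) = 0.58 × 1.08 × 1.31 = 0.8206
  σ(I3,I4) = 0.29 × 1.59 × 1.31 = 0.6040
σ²_T = Σσ²ᵢ + 2·Σσ_ij = 6.1502 + 2 × 3.9062 = 13.9626
α = (4/3)·(1 − 6.1502/13.9626) = 0.75

coefficient alpha = 0.75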